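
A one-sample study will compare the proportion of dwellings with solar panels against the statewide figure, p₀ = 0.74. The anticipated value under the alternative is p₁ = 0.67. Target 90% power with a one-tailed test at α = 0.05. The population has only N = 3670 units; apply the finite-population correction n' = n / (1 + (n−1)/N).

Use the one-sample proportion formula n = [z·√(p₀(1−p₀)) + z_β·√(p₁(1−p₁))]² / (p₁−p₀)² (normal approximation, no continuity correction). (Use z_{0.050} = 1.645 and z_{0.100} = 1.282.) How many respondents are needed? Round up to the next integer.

n = 327

n = [z_α·√(p₀q₀) + z_β·√(p₁q₁)]² / (p₁ − p₀)²
  = [1.645·√(0.74·0.26) + 1.282·√(0.67·0.33)]² / (-0.07)²
  = [1.645·0.4386 + 1.282·0.4702]² / 0.0049
  = [1.3244]² / 0.0049
  = 357.95
Finite-population correction (N = 3670): 357.95 / (1 + (357.95 − 1)/3670) = 326.22.
Round up → n = 327.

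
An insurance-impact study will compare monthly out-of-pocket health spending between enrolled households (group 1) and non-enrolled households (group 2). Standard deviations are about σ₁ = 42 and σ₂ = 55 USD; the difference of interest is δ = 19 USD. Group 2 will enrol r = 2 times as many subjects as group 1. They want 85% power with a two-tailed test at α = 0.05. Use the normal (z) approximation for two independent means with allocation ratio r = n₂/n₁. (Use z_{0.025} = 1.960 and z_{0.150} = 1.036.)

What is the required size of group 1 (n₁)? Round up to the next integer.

n₁ = (z_{α/2} + z_β)² · (σ₁² + σ₂²/r) / δ²
   = (1.960 + 1.036)² · (42² + 55²/2) / 19²
   = 8.9760 · (1764 + 1512.5) / 361
   = 8.9760 · 3276.5 / 361
   = 81.47
Round up → n₁ = 82; n₂ = r·n₁ = 2 × 82 = 164.

n₁ = 82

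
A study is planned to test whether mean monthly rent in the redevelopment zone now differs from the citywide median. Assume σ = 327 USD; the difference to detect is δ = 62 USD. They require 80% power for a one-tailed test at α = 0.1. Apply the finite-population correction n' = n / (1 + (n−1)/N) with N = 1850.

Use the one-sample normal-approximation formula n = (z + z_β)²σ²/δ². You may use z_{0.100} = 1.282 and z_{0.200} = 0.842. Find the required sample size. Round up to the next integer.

n = 118

n = (z_α + z_β)² · σ² / δ²
  = (1.282 + 0.842)² · 327² / 62²
  = 4.5114 · 106929 / 3844
  = 125.49
Finite-population correction (N = 1850): 125.49 / (1 + (125.49 − 1)/1850) = 117.58.
Round up → n = 118.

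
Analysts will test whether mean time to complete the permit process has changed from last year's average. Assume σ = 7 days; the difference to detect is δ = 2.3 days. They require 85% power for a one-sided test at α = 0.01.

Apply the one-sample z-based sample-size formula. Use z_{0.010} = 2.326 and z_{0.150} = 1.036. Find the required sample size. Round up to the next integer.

n = 105

n = (z_α + z_β)² · σ² / δ²
  = (2.326 + 1.036)² · 7² / 2.3²
  = 11.3030 · 49 / 5.29
  = 104.70
Round up → n = 105.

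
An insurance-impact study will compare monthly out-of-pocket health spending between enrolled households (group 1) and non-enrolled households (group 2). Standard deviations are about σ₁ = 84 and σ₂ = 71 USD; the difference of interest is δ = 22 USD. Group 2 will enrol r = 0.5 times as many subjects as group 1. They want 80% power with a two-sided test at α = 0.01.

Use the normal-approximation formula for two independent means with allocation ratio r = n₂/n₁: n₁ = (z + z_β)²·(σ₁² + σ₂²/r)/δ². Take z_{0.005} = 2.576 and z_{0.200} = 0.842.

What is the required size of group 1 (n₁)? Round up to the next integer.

n₁ = (z_{α/2} + z_β)² · (σ₁² + σ₂²/r) / δ²
   = (2.576 + 0.842)² · (84² + 71²/0.5) / 22²
   = 11.6827 · (7056 + 10082) / 484
   = 11.6827 · 17138 / 484
   = 413.67
Round up → n₁ = 414; n₂ = r·n₁ = 0.5 × 414 = 207.

n₁ = 414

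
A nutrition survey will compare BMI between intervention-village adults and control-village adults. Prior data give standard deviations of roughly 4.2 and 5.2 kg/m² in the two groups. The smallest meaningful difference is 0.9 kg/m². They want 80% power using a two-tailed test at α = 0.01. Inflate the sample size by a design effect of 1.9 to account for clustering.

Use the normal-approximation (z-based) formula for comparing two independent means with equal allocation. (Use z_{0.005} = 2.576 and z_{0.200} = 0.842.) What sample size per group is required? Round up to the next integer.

n = (z_{α/2} + z_β)² · (σ₁² + σ₂²) / δ²
  = (2.576 + 0.842)² · (4.2² + 5.2² = 44.68) / 0.9²
  = 11.6827 · 44.68 / 0.81
  = 644.42
Design effect: 1.9 × 644.42 = 1224.41.
Round up → n = 1225 per group.

n = 1225 per group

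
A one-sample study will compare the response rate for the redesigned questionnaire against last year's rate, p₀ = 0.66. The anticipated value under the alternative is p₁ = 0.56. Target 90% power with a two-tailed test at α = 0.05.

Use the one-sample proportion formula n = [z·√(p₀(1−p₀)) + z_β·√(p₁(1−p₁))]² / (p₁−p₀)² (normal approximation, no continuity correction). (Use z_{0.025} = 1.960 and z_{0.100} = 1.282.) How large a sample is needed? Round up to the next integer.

n = 245

n = [z_{α/2}·√(p₀q₀) + z_β·√(p₁q₁)]² / (p₁ − p₀)²
  = [1.960·√(0.66·0.34) + 1.282·√(0.56·0.44)]² / (-0.10)²
  = [1.960·0.4737 + 1.282·0.4964]² / 0.0100
  = [1.5648]² / 0.0100
  = 244.87
Round up → n = 245.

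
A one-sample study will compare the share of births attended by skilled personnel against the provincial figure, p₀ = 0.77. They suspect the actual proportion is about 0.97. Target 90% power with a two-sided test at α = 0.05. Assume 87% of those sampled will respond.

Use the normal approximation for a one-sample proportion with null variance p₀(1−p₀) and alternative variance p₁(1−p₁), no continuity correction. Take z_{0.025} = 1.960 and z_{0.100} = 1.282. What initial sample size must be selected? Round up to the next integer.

n = 32

n = [z_{α/2}·√(p₀q₀) + z_β·√(p₁q₁)]² / (p₁ − p₀)²
  = [1.960·√(0.77·0.23) + 1.282·√(0.97·0.03)]² / (0.20)²
  = [1.960·0.4208 + 1.282·0.1706]² / 0.0400
  = [1.0435]² / 0.0400
  = 27.22
Adjust for 87% response: 27.22 / 0.87 = 31.29.
Round up → n = 32.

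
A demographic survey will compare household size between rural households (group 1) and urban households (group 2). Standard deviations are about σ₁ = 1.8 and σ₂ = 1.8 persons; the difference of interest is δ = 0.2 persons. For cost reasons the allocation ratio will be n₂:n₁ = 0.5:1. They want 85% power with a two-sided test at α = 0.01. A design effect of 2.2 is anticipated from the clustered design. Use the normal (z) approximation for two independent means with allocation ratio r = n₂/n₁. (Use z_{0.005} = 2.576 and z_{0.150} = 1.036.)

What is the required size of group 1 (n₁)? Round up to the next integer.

n₁ = 6975

n₁ = (z_{α/2} + z_β)² · (σ₁² + σ₂²/r) / δ²
   = (2.576 + 1.036)² · (1.8² + 1.8²/0.5) / 0.2²
   = 13.0465 · (3.24 + 6.48) / 0.04
   = 13.0465 · 9.72 / 0.04
   = 3170.31
Design effect: 2.2 × 3170.31 = 6974.68.
Round up → n₁ = 6975; n₂ = r·n₁ = 0.5 × 6975 = 3488.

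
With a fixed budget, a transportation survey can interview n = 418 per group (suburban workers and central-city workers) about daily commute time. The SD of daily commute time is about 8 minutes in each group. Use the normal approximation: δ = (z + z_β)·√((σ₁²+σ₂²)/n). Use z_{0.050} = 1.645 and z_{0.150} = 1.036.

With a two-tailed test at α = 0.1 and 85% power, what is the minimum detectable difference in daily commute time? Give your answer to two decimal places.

Minimum detectable difference ≈ 1.48 minutes

δ = (z_{α/2} + z_β) · √((σ₁²+σ₂²)/n)
  = (1.645 + 1.036) · √(128/418)
  = 2.681 · √0.30622
  = 2.681 · 0.5534
  = 1.4836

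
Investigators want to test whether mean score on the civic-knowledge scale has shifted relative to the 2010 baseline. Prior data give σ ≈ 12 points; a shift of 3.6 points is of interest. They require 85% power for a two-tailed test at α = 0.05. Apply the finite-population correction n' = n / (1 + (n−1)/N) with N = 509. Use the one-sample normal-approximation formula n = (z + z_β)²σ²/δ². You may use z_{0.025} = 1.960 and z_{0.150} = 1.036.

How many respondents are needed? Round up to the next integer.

n = (z_{α/2} + z_β)² · σ² / δ²
  = (1.960 + 1.036)² · 12² / 3.6²
  = 8.9760 · 144 / 12.96
  = 99.73
Finite-population correction (N = 509): 99.73 / (1 + (99.73 − 1)/509) = 83.53.
Round up → n = 84.

n = 84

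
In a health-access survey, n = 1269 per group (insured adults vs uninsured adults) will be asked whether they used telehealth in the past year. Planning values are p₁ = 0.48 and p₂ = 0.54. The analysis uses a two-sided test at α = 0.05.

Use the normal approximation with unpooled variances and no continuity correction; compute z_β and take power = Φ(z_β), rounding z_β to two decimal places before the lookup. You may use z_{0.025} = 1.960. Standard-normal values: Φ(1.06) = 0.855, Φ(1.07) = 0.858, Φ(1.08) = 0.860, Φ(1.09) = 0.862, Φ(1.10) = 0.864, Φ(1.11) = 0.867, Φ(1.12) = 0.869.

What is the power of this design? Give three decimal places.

Power ≈ 0.858

z_β = |p₁−p₂|·√(n/[p₁q₁+p₂q₂]) − z_{α/2}
    = 0.06 · √(1269/0.4980) − 1.960
    = 0.06 · 50.4796 − 1.960
    = 3.0288 − 1.960 = 1.0688 → 1.07
Power = Φ(1.07) = 0.858.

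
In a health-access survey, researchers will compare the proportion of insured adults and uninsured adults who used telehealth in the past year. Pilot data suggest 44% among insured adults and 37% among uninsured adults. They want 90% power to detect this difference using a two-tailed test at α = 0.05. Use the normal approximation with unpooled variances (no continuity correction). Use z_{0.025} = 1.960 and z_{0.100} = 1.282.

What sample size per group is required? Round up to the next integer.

n = 1029 per group

n = (z_{α/2} + z_β)² · [p₁(1−p₁) + p₂(1−p₂)] / (p₁ − p₂)²
  = (1.960 + 1.282)² · (0.44·0.56 + 0.37·0.63) / (0.07)²
  = (3.242)² · (0.2464 + 0.2331) / 0.0049
  = 10.5106 · 0.4795 / 0.0049
  = 1028.53
Round up → n = 1029 per group.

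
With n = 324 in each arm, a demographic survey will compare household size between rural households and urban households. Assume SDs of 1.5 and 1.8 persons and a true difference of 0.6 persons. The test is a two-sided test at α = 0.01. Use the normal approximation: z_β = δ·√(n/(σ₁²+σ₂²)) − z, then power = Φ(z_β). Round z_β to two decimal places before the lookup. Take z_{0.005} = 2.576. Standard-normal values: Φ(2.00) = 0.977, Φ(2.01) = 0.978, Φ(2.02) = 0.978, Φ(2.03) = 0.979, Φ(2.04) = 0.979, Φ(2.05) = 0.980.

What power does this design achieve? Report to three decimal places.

z_β = δ·√(n/(σ₁²+σ₂²)) − z_{α/2}
    = 0.6 · √(324/5.49) − 2.576
    = 0.6 · 7.68221 − 2.576
    = 4.6093 − 2.576 = 2.0333 → 2.03
Power = Φ(2.03) = 0.979.

Power ≈ 0.979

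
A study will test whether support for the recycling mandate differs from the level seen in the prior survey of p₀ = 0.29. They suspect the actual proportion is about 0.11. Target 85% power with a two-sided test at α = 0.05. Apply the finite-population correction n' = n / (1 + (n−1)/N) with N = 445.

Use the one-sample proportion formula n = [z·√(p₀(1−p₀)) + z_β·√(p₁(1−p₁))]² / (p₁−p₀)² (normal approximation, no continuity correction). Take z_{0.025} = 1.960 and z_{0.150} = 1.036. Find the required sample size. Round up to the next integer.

n = 42

n = [z_{α/2}·√(p₀q₀) + z_β·√(p₁q₁)]² / (p₁ − p₀)²
  = [1.960·√(0.29·0.71) + 1.036·√(0.11·0.89)]² / (-0.18)²
  = [1.960·0.4538 + 1.036·0.3129]² / 0.0324
  = [1.2135]² / 0.0324
  = 45.45
Finite-population correction (N = 445): 45.45 / (1 + (45.45 − 1)/445) = 41.32.
Round up → n = 42.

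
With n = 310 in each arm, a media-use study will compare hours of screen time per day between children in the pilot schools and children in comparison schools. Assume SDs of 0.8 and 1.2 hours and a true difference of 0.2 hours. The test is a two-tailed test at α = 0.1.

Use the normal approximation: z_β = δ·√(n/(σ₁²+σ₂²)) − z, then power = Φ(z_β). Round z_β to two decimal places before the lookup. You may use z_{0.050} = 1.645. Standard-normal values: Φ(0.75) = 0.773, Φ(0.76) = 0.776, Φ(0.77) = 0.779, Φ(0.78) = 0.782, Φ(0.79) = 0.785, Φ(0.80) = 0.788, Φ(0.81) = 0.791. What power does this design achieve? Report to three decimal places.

Power ≈ 0.788

z_β = δ·√(n/(σ₁²+σ₂²)) − z_{α/2}
    = 0.2 · √(310/2.08) − 1.645
    = 0.2 · 12.20813 − 1.645
    = 2.4416 − 1.645 = 0.7966 → 0.80
Power = Φ(0.80) = 0.788.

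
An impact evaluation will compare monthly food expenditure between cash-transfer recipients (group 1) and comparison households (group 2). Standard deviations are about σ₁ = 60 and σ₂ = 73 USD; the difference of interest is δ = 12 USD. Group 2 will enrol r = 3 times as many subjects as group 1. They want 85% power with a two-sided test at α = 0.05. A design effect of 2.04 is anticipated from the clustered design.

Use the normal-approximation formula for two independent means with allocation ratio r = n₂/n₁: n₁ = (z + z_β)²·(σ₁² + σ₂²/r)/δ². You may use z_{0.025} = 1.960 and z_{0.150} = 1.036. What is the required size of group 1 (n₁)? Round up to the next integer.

n₁ = 684

n₁ = (z_{α/2} + z_β)² · (σ₁² + σ₂²/r) / δ²
   = (1.960 + 1.036)² · (60² + 73²/3) / 12²
   = 8.9760 · (3600 + 1776.3) / 144
   = 8.9760 · 5376.3 / 144
   = 335.13
Design effect: 2.04 × 335.13 = 683.66.
Round up → n₁ = 684; n₂ = r·n₁ = 3 × 684 = 2052.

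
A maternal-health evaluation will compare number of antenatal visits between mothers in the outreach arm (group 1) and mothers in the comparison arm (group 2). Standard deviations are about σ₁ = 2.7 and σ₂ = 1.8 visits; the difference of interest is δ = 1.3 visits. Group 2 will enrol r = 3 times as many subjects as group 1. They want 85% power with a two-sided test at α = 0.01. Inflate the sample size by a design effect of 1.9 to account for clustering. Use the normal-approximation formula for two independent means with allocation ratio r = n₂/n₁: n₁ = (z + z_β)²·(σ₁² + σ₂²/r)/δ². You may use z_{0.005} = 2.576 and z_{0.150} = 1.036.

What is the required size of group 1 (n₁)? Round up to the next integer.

n₁ = 123

n₁ = (z_{α/2} + z_β)² · (σ₁² + σ₂²/r) / δ²
   = (2.576 + 1.036)² · (2.7² + 1.8²/3) / 1.3²
   = 13.0465 · (7.29 + 1.08) / 1.69
   = 13.0465 · 8.37 / 1.69
   = 64.62
Design effect: 1.9 × 64.62 = 122.77.
Round up → n₁ = 123; n₂ = r·n₁ = 3 × 123 = 369.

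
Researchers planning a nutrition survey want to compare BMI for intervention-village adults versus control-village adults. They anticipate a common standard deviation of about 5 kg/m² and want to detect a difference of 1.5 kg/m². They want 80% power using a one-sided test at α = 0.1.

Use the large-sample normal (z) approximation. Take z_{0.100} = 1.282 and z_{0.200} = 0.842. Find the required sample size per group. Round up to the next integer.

n = 101 per group

n = (z_α + z_β)² · (σ₁² + σ₂²) / δ²
  = (1.282 + 0.842)² · (2·5² = 50) / 1.5²
  = 4.5114 · 50 / 2.25
  = 100.25
Round up → n = 101 per group.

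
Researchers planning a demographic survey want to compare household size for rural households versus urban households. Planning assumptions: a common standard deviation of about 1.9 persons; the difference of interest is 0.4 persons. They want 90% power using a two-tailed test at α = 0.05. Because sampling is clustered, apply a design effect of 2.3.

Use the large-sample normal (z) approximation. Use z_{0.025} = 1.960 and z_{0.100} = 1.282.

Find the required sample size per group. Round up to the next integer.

n = (z_{α/2} + z_β)² · (σ₁² + σ₂²) / δ²
  = (1.960 + 1.282)² · (2·1.9² = 7.22) / 0.4²
  = 10.5106 · 7.22 / 0.16
  = 474.29
Design effect: 2.3 × 474.29 = 1090.87.
Round up → n = 1091 per group.

n = 1091 per group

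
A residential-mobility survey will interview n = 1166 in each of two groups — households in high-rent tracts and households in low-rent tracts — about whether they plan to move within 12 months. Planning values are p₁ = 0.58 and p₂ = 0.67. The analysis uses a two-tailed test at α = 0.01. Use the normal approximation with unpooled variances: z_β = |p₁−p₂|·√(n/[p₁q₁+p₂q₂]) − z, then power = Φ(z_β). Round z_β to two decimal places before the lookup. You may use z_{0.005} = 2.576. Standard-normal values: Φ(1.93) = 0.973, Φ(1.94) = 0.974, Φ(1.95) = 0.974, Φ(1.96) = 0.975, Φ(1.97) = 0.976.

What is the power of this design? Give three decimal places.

Power ≈ 0.973

z_β = |p₁−p₂|·√(n/[p₁q₁+p₂q₂]) − z_{α/2}
    = 0.09 · √(1166/0.4647) − 2.576
    = 0.09 · 50.0914 − 2.576
    = 4.5082 − 2.576 = 1.9322 → 1.93
Power = Φ(1.93) = 0.973.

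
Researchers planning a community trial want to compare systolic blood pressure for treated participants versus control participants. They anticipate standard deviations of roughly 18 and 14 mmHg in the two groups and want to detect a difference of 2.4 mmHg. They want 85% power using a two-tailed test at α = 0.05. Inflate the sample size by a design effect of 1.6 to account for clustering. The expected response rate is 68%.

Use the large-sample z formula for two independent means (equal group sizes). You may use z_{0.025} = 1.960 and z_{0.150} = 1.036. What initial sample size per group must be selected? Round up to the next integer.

n = (z_{α/2} + z_β)² · (σ₁² + σ₂²) / δ²
  = (1.960 + 1.036)² · (18² + 14² = 520) / 2.4²
  = 8.9760 · 520 / 5.76
  = 810.33
Design effect: 1.6 × 810.33 = 1296.54.
Adjust for 68% response: 1296.54 / 0.68 = 1906.67.
Round up → n = 1907 per group.

n = 1907 per group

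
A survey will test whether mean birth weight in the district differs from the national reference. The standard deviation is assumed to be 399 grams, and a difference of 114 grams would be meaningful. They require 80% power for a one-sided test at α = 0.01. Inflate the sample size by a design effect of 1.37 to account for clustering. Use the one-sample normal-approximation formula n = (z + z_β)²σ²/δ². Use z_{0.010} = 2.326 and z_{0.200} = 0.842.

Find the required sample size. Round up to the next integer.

n = (z_α + z_β)² · σ² / δ²
  = (2.326 + 0.842)² · 399² / 114²
  = 10.0362 · 159201 / 12996
  = 122.94
Design effect: 1.37 × 122.94 = 168.43.
Round up → n = 169.

n = 169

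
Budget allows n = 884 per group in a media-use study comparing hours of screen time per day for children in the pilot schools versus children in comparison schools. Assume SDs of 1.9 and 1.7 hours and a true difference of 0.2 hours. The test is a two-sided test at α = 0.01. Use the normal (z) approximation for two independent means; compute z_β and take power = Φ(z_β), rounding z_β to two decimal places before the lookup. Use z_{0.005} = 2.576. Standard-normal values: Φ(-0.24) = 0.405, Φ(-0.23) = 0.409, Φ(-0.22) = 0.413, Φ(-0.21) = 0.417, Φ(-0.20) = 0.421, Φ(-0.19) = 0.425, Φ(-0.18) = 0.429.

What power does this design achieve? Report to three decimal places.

Power ≈ 0.405

z_β = δ·√(n/(σ₁²+σ₂²)) − z_{α/2}
    = 0.2 · √(884/6.5) − 2.576
    = 0.2 · 11.66190 − 2.576
    = 2.3324 − 2.576 = -0.2436 → -0.24
Power = Φ(-0.24) = 0.405.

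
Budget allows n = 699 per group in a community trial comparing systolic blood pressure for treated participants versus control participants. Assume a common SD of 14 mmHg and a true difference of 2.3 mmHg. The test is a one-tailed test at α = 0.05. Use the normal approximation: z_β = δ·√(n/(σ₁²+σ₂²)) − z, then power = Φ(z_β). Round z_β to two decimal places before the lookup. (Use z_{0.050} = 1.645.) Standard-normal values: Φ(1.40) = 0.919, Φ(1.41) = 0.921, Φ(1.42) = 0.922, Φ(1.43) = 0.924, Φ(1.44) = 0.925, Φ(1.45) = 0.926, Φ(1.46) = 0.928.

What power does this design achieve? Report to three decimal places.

Power ≈ 0.924

z_β = δ·√(n/(σ₁²+σ₂²)) − z_α
    = 2.3 · √(699/392) − 1.645
    = 2.3 · 1.33535 − 1.645
    = 3.0713 − 1.645 = 1.4263 → 1.43
Power = Φ(1.43) = 0.924.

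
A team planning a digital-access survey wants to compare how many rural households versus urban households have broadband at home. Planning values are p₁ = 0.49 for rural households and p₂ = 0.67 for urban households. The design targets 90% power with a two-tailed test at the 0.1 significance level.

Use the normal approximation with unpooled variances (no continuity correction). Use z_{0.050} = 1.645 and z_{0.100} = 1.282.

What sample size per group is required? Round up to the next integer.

n = 125 per group

n = (z_{α/2} + z_β)² · [p₁(1−p₁) + p₂(1−p₂)] / (p₁ − p₂)²
  = (1.645 + 1.282)² · (0.49·0.51 + 0.67·0.33) / (-0.18)²
  = (2.927)² · (0.2499 + 0.2211) / 0.0324
  = 8.5673 · 0.4710 / 0.0324
  = 124.54
Round up → n = 125 per group.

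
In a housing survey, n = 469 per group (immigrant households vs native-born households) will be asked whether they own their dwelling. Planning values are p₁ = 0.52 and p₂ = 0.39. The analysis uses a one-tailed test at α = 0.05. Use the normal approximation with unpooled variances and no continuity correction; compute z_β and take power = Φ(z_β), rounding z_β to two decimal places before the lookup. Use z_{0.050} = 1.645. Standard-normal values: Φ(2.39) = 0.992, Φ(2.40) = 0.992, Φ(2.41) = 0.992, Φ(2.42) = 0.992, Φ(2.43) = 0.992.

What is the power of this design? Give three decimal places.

Power ≈ 0.992

z_β = |p₁−p₂|·√(n/[p₁q₁+p₂q₂]) − z_α
    = 0.13 · √(469/0.4875) − 1.645
    = 0.13 · 31.0170 − 1.645
    = 4.0322 − 1.645 = 2.3872 → 2.39
Power = Φ(2.39) = 0.992.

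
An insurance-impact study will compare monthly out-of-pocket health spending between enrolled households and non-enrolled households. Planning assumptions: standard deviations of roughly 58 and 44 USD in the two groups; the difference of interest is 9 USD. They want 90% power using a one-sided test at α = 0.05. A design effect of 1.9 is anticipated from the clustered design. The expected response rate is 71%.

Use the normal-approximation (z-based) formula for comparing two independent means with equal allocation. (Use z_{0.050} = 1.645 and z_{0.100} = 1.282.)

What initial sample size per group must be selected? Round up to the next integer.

n = (z_α + z_β)² · (σ₁² + σ₂²) / δ²
  = (1.645 + 1.282)² · (58² + 44² = 5300) / 9²
  = 8.5673 · 5300 / 81
  = 560.58
Design effect: 1.9 × 560.58 = 1065.10.
Adjust for 71% response: 1065.10 / 0.71 = 1500.14.
Round up → n = 1501 per group.

n = 1501 per group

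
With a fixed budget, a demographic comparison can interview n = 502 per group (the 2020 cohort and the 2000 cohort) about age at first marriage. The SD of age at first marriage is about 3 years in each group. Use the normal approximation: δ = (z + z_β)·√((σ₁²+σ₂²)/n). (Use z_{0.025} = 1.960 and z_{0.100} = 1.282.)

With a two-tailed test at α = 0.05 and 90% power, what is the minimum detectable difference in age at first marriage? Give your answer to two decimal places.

δ = (z_{α/2} + z_β) · √((σ₁²+σ₂²)/n)
  = (1.960 + 1.282) · √(18/502)
  = 3.242 · √0.03586
  = 3.242 · 0.1894
  = 0.6139

Minimum detectable difference ≈ 0.61 years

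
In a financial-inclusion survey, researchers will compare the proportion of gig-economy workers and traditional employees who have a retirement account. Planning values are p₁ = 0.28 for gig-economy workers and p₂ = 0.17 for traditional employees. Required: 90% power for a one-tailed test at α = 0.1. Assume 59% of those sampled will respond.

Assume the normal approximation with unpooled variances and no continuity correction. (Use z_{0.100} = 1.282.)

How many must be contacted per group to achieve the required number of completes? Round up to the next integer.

n = 316 per group

n = (z_α + z_β)² · [p₁(1−p₁) + p₂(1−p₂)] / (p₁ − p₂)²
  = (1.282 + 1.282)² · (0.28·0.72 + 0.17·0.83) / (0.11)²
  = (2.564)² · (0.2016 + 0.1411) / 0.0121
  = 6.5741 · 0.3427 / 0.0121
  = 186.19
Adjust for 59% response: 186.19 / 0.59 = 315.58.
Round up → n = 316 per group.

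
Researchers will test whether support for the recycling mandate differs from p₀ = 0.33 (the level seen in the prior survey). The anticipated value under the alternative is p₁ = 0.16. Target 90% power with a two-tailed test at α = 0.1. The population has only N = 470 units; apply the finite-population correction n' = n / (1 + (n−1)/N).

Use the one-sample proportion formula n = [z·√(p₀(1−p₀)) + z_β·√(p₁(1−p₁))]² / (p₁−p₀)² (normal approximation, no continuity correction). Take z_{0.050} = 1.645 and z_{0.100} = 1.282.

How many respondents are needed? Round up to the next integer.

n = [z_{α/2}·√(p₀q₀) + z_β·√(p₁q₁)]² / (p₁ − p₀)²
  = [1.645·√(0.33·0.67) + 1.282·√(0.16·0.84)]² / (-0.17)²
  = [1.645·0.4702 + 1.282·0.3666]² / 0.0289
  = [1.2435]² / 0.0289
  = 53.50
Finite-population correction (N = 470): 53.50 / (1 + (53.50 − 1)/470) = 48.13.
Round up → n = 49.

n = 49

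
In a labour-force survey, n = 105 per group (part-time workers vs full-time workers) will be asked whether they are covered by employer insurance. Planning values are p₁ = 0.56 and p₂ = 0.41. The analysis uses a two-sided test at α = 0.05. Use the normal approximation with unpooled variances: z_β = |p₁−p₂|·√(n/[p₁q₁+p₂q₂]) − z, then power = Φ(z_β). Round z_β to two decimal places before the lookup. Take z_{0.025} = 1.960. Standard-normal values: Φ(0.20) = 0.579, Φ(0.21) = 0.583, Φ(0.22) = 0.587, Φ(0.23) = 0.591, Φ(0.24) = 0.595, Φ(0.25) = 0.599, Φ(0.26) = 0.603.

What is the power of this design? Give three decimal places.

Power ≈ 0.595

z_β = |p₁−p₂|·√(n/[p₁q₁+p₂q₂]) − z_{α/2}
    = 0.15 · √(105/0.4883) − 1.960
    = 0.15 · 14.6640 − 1.960
    = 2.1996 − 1.960 = 0.2396 → 0.24
Power = Φ(0.24) = 0.595.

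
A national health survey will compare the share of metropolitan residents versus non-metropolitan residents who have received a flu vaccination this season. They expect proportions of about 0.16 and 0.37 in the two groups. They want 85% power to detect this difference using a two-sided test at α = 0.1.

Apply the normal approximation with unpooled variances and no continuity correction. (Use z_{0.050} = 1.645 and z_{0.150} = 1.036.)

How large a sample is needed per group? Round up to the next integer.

n = 60 per group

n = (z_{α/2} + z_β)² · [p₁(1−p₁) + p₂(1−p₂)] / (p₁ − p₂)²
  = (1.645 + 1.036)² · (0.16·0.84 + 0.37·0.63) / (-0.21)²
  = (2.681)² · (0.1344 + 0.2331) / 0.0441
  = 7.1878 · 0.3675 / 0.0441
  = 59.90
Round up → n = 60 per group.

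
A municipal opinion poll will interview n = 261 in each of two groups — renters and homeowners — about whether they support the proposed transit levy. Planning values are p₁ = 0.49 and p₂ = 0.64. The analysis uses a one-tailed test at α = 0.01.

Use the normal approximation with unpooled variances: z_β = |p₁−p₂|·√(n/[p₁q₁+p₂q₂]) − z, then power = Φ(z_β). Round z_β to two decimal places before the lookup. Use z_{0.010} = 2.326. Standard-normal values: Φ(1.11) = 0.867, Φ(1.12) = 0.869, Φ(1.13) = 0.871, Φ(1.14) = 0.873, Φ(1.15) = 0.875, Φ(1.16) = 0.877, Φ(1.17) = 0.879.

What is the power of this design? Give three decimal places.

Power ≈ 0.879

z_β = |p₁−p₂|·√(n/[p₁q₁+p₂q₂]) − z_α
    = 0.15 · √(261/0.4803) − 2.326
    = 0.15 · 23.3112 − 2.326
    = 3.4967 − 2.326 = 1.1707 → 1.17
Power = Φ(1.17) = 0.879.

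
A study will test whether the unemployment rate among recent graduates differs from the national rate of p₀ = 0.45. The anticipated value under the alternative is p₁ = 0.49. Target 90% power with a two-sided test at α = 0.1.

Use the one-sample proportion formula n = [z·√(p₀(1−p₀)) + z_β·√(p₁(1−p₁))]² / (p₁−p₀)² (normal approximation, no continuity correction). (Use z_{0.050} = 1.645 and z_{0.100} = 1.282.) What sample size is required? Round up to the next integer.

n = [z_{α/2}·√(p₀q₀) + z_β·√(p₁q₁)]² / (p₁ − p₀)²
  = [1.645·√(0.45·0.55) + 1.282·√(0.49·0.51)]² / (0.04)²
  = [1.645·0.4975 + 1.282·0.4999]² / 0.0016
  = [1.4592]² / 0.0016
  = 1330.88
Round up → n = 1331.

n = 1331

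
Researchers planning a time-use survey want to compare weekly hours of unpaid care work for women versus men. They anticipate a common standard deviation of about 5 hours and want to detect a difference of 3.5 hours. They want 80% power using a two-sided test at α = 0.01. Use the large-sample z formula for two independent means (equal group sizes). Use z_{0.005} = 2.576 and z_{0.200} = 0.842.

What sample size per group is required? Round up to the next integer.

n = (z_{α/2} + z_β)² · (σ₁² + σ₂²) / δ²
  = (2.576 + 0.842)² · (2·5² = 50) / 3.5²
  = 11.6827 · 50 / 12.25
  = 47.68
Round up → n = 48 per group.

n = 48 per group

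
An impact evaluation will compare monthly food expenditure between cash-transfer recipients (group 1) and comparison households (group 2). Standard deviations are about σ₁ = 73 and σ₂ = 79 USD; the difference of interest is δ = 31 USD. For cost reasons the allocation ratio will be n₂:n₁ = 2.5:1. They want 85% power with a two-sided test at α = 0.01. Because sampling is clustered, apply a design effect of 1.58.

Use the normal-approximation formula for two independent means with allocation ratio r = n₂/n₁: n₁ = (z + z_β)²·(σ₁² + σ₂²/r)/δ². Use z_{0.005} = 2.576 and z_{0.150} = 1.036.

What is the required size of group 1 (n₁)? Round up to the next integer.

n₁ = 168

n₁ = (z_{α/2} + z_β)² · (σ₁² + σ₂²/r) / δ²
   = (2.576 + 1.036)² · (73² + 79²/2.5) / 31²
   = 13.0465 · (5329 + 2496.4) / 961
   = 13.0465 · 7825.4 / 961
   = 106.24
Design effect: 1.58 × 106.24 = 167.86.
Round up → n₁ = 168; n₂ = r·n₁ = 2.5 × 168 = 420.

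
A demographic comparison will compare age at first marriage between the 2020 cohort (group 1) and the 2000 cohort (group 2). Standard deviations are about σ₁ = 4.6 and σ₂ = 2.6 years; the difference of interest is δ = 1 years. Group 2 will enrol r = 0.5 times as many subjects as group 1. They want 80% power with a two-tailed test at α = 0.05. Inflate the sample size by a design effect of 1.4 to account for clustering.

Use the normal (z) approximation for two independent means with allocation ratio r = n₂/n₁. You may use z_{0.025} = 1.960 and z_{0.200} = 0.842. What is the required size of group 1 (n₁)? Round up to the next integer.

n₁ = (z_{α/2} + z_β)² · (σ₁² + σ₂²/r) / δ²
   = (1.960 + 0.842)² · (4.6² + 2.6²/0.5) / 1²
   = 7.8512 · (21.16 + 13.52) / 1
   = 7.8512 · 34.68 / 1
   = 272.28
Design effect: 1.4 × 272.28 = 381.19.
Round up → n₁ = 382; n₂ = r·n₁ = 0.5 × 382 = 191.

n₁ = 382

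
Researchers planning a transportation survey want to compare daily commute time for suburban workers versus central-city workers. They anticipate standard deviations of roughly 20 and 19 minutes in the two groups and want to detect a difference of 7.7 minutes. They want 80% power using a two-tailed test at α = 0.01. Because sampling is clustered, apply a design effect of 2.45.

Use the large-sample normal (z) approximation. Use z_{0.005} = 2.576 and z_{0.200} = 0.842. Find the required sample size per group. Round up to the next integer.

n = 368 per group

n = (z_{α/2} + z_β)² · (σ₁² + σ₂²) / δ²
  = (2.576 + 0.842)² · (20² + 19² = 761) / 7.7²
  = 11.6827 · 761 / 59.29
  = 149.95
Design effect: 2.45 × 149.95 = 367.38.
Round up → n = 368 per group.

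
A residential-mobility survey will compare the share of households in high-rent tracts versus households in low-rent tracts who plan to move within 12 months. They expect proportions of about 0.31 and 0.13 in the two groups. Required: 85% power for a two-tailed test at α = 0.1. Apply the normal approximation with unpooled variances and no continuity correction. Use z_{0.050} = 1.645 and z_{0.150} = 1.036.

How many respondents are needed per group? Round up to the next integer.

n = (z_{α/2} + z_β)² · [p₁(1−p₁) + p₂(1−p₂)] / (p₁ − p₂)²
  = (1.645 + 1.036)² · (0.31·0.69 + 0.13·0.87) / (0.18)²
  = (2.681)² · (0.2139 + 0.1131) / 0.0324
  = 7.1878 · 0.3270 / 0.0324
  = 72.54
Round up → n = 73 per group.

n = 73 per group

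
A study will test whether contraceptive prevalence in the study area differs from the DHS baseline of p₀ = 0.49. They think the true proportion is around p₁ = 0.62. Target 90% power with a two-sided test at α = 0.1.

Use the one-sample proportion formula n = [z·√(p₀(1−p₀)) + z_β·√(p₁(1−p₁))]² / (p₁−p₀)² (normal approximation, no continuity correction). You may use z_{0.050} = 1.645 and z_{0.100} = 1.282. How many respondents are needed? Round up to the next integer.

n = 124

n = [z_{α/2}·√(p₀q₀) + z_β·√(p₁q₁)]² / (p₁ − p₀)²
  = [1.645·√(0.49·0.51) + 1.282·√(0.62·0.38)]² / (0.13)²
  = [1.645·0.4999 + 1.282·0.4854]² / 0.0169
  = [1.4446]² / 0.0169
  = 123.48
Round up → n = 124.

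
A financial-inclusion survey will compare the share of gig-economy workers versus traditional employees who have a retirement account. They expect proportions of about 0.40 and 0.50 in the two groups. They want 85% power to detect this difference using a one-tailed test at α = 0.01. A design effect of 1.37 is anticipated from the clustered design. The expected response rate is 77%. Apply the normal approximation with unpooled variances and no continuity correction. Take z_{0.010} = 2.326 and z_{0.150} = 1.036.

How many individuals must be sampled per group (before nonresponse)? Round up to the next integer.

n = 986 per group

n = (z_α + z_β)² · [p₁(1−p₁) + p₂(1−p₂)] / (p₁ − p₂)²
  = (2.326 + 1.036)² · (0.40·0.60 + 0.50·0.50) / (-0.10)²
  = (3.362)² · (0.2400 + 0.2500) / 0.0100
  = 11.3030 · 0.4900 / 0.0100
  = 553.85
Design effect: 1.37 × 553.85 = 758.77.
Adjust for 77% response: 758.77 / 0.77 = 985.42.
Round up → n = 986 per group.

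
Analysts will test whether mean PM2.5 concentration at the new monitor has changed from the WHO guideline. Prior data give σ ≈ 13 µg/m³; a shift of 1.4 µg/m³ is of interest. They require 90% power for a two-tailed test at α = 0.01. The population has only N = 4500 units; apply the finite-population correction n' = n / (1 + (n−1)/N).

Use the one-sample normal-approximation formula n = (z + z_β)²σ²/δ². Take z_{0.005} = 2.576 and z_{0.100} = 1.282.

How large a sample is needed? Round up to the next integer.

n = 999

n = (z_{α/2} + z_β)² · σ² / δ²
  = (2.576 + 1.282)² · 13² / 1.4²
  = 14.8842 · 169 / 1.96
  = 1283.38
Finite-population correction (N = 4500): 1283.38 / (1 + (1283.38 − 1)/4500) = 998.76.
Round up → n = 999.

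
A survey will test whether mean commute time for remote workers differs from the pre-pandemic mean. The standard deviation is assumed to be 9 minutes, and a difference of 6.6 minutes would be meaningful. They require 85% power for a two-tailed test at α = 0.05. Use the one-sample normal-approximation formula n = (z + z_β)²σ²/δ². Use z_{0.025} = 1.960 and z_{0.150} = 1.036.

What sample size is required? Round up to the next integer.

n = (z_{α/2} + z_β)² · σ² / δ²
  = (1.960 + 1.036)² · 9² / 6.6²
  = 8.9760 · 81 / 43.56
  = 16.69
Round up → n = 17.

n = 17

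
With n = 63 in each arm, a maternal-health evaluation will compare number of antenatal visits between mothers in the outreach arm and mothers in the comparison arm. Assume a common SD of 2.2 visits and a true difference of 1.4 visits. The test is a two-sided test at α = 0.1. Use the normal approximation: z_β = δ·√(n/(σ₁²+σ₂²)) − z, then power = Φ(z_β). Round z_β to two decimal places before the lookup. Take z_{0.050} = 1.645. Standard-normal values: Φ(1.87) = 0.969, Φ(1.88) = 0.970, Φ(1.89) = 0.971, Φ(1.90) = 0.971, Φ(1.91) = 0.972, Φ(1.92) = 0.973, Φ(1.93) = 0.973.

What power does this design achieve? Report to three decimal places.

Power ≈ 0.973

z_β = δ·√(n/(σ₁²+σ₂²)) − z_{α/2}
    = 1.4 · √(63/9.68) − 1.645
    = 1.4 · 2.55113 − 1.645
    = 3.5716 − 1.645 = 1.9266 → 1.93
Power = Φ(1.93) = 0.973.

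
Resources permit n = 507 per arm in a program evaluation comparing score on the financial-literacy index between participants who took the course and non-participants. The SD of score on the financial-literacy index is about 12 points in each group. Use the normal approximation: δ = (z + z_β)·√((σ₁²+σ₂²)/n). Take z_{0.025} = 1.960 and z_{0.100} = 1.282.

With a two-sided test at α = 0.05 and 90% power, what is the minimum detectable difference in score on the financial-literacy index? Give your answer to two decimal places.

δ = (z_{α/2} + z_β) · √((σ₁²+σ₂²)/n)
  = (1.960 + 1.282) · √(288/507)
  = 3.242 · √0.56805
  = 3.242 · 0.7537
  = 2.4435

Minimum detectable difference ≈ 2.44 points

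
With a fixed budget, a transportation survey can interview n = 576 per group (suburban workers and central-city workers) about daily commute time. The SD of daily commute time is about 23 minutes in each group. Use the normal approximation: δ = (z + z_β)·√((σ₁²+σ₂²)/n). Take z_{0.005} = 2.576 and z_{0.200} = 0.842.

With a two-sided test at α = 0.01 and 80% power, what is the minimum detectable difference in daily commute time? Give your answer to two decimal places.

Minimum detectable difference ≈ 4.63 minutes

δ = (z_{α/2} + z_β) · √((σ₁²+σ₂²)/n)
  = (2.576 + 0.842) · √(1058/576)
  = 3.418 · √1.8368
  = 3.418 · 1.3553
  = 4.6324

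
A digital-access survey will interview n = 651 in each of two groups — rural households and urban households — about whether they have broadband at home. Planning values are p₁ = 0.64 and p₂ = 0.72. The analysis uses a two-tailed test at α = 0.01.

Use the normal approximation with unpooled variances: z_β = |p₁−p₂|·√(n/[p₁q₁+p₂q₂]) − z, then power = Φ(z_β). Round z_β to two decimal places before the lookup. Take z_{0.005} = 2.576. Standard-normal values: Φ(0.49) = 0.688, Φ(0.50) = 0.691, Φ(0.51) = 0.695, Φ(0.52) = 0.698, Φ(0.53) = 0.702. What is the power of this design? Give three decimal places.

z_β = |p₁−p₂|·√(n/[p₁q₁+p₂q₂]) − z_{α/2}
    = 0.08 · √(651/0.4320) − 2.576
    = 0.08 · 38.8194 − 2.576
    = 3.1056 − 2.576 = 0.5296 → 0.53
Power = Φ(0.53) = 0.702.

Power ≈ 0.702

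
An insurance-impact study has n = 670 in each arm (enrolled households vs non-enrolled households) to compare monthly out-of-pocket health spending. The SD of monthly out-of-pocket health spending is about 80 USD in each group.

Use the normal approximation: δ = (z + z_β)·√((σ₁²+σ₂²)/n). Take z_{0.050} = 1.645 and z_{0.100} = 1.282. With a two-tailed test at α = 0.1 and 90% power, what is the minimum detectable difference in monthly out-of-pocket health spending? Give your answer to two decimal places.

δ = (z_{α/2} + z_β) · √((σ₁²+σ₂²)/n)
  = (1.645 + 1.282) · √(12800/670)
  = 2.927 · √19.1045
  = 2.927 · 4.3709
  = 12.7935

Minimum detectable difference ≈ 12.79 USD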